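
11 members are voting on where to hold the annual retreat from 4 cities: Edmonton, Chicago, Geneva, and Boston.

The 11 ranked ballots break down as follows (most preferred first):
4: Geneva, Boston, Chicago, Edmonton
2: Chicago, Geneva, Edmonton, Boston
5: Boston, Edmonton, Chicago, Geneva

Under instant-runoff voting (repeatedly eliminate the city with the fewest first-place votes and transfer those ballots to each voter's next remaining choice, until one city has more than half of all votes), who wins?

Geneva

Round 1: Edmonton 0, Chicago 2, Geneva 4, Boston 5. Edmonton eliminated.
Round 2: Chicago 2, Geneva 4, Boston 5. Chicago eliminated.
Round 3: Geneva 6, Boston 5. Geneva has a majority (≥6).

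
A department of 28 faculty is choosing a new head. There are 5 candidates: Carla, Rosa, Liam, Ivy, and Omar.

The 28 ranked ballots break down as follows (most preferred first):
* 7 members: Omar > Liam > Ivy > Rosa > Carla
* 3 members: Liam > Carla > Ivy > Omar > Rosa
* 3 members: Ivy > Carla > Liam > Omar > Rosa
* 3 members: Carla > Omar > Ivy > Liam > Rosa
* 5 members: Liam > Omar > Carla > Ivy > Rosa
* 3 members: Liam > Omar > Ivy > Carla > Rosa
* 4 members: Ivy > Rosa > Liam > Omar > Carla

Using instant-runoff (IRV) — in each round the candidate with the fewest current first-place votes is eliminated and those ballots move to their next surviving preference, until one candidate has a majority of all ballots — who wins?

Round 1: Carla 3, Rosa 0, Liam 11, Ivy 7, Omar 7. Rosa eliminated.
Round 2: Carla 3, Liam 11, Ivy 7, Omar 7. Carla eliminated.
Round 3: Liam 11, Ivy 7, Omar 10. Ivy eliminated.
Round 4: Liam 18, Omar 10. Liam has a majority (≥15).

Liam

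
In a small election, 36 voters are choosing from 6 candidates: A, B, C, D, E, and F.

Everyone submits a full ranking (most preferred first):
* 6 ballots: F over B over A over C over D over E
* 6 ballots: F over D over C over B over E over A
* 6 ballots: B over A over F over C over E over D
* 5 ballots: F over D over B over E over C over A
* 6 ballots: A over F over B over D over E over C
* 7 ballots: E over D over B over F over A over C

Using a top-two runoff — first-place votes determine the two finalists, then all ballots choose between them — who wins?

F

Round 1 first-place votes: A 6, B 6, C 0, D 0, E 7, F 17. F and E advance.
Runoff: F is ranked above E on 29 ballots, E above F on 7.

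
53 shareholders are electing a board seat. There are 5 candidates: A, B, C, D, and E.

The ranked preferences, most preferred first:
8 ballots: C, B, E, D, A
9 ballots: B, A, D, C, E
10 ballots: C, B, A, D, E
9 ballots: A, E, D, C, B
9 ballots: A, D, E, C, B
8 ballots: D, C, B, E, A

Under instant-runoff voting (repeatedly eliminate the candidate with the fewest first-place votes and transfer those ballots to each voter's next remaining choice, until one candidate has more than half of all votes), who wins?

Round 1: A 18, B 9, C 18, D 8, E 0. E eliminated.
Round 2: A 18, B 9, C 18, D 8. D eliminated.
Round 3: A 18, B 9, C 26. B eliminated.
Round 4: A 27, C 26. A has a majority (≥27).

A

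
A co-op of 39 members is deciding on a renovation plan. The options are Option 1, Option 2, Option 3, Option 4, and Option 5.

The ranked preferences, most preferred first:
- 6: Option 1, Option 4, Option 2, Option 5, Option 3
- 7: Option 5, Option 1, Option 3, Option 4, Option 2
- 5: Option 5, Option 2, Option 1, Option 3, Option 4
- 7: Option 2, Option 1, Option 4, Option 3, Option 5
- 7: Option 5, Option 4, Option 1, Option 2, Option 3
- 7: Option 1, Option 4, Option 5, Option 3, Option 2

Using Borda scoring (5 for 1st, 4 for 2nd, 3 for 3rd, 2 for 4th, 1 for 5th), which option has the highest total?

Option 1

Option 1: 6×5 + 7×4 + 5×3 + 7×4 + 7×3 + 7×5 = 157
Option 2: 6×3 + 7×1 + 5×4 + 7×5 + 7×2 + 7×1 = 101
Option 3: 6×1 + 7×3 + 5×2 + 7×2 + 7×1 + 7×2 = 72
Option 4: 6×4 + 7×2 + 5×1 + 7×3 + 7×4 + 7×4 = 120
Option 5: 6×2 + 7×5 + 5×5 + 7×1 + 7×5 + 7×3 = 135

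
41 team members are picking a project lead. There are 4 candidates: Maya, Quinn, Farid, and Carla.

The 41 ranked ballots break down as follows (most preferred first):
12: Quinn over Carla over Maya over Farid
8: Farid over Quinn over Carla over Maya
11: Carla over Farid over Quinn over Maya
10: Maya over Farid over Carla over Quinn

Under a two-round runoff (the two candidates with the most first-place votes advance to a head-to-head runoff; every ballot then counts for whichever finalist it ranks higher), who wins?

Carla

Round 1 first-place votes: Maya 10, Quinn 12, Farid 8, Carla 11. Quinn and Carla advance.
Runoff: Quinn is ranked above Carla on 20 ballots, Carla above Quinn on 21.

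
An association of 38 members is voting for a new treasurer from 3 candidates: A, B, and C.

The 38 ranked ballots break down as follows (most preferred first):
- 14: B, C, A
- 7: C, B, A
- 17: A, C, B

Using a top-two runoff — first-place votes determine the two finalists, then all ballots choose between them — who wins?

Round 1 first-place votes: A 17, B 14, C 7. A and B advance.
Runoff: A is ranked above B on 17 ballots, B above A on 21.

B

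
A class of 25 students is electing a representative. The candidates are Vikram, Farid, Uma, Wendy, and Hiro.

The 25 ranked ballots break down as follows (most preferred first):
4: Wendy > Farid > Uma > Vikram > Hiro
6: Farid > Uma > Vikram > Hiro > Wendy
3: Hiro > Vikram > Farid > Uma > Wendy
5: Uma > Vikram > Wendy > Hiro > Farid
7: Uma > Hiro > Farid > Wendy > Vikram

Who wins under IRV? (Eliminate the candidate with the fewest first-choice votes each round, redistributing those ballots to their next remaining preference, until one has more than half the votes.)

Round 1: Vikram 0, Farid 6, Uma 12, Wendy 4, Hiro 3. Vikram eliminated.
Round 2: Farid 6, Uma 12, Wendy 4, Hiro 3. Hiro eliminated.
Round 3: Farid 9, Uma 12, Wendy 4. Wendy eliminated.
Round 4: Farid 13, Uma 12. Farid has a majority (≥13).

Farid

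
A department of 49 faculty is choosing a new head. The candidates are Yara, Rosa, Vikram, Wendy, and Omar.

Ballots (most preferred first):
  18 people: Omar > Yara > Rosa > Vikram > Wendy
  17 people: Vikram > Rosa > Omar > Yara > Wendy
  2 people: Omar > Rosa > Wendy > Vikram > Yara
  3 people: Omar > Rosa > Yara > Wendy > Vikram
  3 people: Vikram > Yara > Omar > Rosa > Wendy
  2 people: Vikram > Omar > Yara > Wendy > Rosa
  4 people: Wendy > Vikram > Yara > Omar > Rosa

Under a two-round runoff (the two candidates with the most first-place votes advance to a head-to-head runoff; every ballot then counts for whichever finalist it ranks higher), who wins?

Vikram

Round 1 first-place votes: Yara 0, Rosa 0, Vikram 22, Wendy 4, Omar 23. Omar and Vikram advance.
Runoff: Omar is ranked above Vikram on 23 ballots, Vikram above Omar on 26.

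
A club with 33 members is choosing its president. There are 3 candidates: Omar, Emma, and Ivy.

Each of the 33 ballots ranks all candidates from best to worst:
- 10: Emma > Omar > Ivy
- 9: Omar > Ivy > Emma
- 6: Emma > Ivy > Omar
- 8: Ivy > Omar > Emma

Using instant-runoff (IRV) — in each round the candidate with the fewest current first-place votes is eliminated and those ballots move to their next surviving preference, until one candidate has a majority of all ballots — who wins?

Omar

Round 1: Omar 9, Emma 16, Ivy 8. Ivy eliminated.
Round 2: Omar 17, Emma 16. Omar has a majority (≥17).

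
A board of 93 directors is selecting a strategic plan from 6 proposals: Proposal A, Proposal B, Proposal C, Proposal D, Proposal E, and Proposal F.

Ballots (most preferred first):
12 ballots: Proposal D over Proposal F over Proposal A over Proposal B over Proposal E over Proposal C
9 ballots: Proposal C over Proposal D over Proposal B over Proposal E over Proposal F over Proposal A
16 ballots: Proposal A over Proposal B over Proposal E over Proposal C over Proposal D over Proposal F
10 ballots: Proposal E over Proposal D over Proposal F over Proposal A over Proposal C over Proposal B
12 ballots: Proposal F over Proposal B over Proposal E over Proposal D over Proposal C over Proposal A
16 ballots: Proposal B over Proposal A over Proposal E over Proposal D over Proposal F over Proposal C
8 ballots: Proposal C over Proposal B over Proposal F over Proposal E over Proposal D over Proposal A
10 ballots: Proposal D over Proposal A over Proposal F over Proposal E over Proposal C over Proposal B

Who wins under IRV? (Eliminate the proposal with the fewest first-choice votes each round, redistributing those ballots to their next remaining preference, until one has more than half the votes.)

Round 1: Proposal A 16, Proposal B 16, Proposal C 17, Proposal D 22, Proposal E 10, Proposal F 12. Proposal E eliminated.
Round 2: Proposal A 16, Proposal B 16, Proposal C 17, Proposal D 32, Proposal F 12. Proposal F eliminated.
Round 3: Proposal A 16, Proposal B 28, Proposal C 17, Proposal D 32. Proposal A eliminated.
Round 4: Proposal B 44, Proposal C 17, Proposal D 32. Proposal C eliminated.
Round 5: Proposal B 52, Proposal D 41. Proposal B has a majority (≥47).

Proposal B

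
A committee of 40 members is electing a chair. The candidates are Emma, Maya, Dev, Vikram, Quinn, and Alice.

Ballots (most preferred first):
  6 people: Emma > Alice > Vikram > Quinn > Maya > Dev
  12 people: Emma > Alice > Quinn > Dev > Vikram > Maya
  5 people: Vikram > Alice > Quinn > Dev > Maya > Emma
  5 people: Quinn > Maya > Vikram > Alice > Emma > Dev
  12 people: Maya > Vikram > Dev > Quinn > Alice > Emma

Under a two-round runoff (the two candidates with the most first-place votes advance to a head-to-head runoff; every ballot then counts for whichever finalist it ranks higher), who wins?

Round 1 first-place votes: Emma 18, Maya 12, Dev 0, Vikram 5, Quinn 5, Alice 0. Emma and Maya advance.
Runoff: Emma is ranked above Maya on 18 ballots, Maya above Emma on 22.

Maya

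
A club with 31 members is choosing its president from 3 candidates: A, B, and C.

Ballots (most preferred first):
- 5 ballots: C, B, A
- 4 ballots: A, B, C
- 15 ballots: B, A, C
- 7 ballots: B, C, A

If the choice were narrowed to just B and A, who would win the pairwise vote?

B is ranked above A on 27 ballots; A above B on 4.

B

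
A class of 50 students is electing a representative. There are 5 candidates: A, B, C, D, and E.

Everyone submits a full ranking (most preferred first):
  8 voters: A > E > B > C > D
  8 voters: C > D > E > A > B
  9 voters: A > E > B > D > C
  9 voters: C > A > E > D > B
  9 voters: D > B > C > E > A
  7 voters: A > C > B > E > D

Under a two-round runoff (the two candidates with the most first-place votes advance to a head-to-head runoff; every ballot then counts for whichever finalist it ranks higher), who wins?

Round 1 first-place votes: A 24, B 0, C 17, D 9, E 0. A and C advance.
Runoff: A is ranked above C on 24 ballots, C above A on 26.

C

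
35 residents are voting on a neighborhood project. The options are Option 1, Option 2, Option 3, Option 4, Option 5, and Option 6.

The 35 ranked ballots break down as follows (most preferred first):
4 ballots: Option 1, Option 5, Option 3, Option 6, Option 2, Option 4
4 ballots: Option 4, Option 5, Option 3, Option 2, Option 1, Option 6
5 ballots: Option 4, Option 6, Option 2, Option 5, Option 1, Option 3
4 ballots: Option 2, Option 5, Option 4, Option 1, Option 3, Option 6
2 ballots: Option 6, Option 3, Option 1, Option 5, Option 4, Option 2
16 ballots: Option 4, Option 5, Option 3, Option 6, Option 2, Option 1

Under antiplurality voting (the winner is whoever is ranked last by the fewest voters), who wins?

Option 5

Last-place votes: Option 1 16, Option 2 2, Option 3 5, Option 4 4, Option 5 0, Option 6 8.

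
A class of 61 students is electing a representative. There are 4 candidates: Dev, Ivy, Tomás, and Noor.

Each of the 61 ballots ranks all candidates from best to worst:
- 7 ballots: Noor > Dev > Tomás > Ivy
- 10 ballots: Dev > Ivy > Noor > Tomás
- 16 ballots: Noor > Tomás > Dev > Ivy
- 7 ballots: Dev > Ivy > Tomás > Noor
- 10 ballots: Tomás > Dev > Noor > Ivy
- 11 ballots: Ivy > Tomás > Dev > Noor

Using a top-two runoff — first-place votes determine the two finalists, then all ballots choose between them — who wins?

Round 1 first-place votes: Dev 17, Ivy 11, Tomás 10, Noor 23. Noor and Dev advance.
Runoff: Noor is ranked above Dev on 23 ballots, Dev above Noor on 38.

Dev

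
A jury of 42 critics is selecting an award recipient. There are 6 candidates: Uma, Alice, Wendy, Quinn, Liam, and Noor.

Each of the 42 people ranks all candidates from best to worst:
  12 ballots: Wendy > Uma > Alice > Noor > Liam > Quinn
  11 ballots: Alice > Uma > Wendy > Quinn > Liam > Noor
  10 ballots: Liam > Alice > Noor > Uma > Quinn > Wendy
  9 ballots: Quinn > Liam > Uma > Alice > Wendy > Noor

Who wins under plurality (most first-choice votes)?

First-place votes: Uma 0, Alice 11, Wendy 12, Quinn 9, Liam 10, Noor 0.

Wendy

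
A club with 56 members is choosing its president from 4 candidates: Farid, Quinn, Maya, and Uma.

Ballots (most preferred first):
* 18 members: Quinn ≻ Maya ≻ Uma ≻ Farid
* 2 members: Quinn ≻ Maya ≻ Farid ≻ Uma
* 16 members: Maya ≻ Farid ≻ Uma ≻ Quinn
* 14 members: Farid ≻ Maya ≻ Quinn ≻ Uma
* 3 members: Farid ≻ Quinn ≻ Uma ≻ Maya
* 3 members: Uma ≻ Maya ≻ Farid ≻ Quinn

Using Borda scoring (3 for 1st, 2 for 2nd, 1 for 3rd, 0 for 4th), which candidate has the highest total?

Maya

Farid: 18×0 + 2×1 + 16×2 + 14×3 + 3×3 + 3×1 = 88
Quinn: 18×3 + 2×3 + 16×0 + 14×1 + 3×2 + 3×0 = 80
Maya: 18×2 + 2×2 + 16×3 + 14×2 + 3×0 + 3×2 = 122
Uma: 18×1 + 2×0 + 16×1 + 14×0 + 3×1 + 3×3 = 46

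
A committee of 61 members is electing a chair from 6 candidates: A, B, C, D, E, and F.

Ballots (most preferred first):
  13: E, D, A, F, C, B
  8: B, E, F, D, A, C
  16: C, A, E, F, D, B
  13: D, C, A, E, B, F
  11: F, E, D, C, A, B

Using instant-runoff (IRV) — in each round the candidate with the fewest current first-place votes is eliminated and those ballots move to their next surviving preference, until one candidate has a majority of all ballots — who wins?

E

Round 1: A 0, B 8, C 16, D 13, E 13, F 11. A eliminated.
Round 2: B 8, C 16, D 13, E 13, F 11. B eliminated.
Round 3: C 16, D 13, E 21, F 11. F eliminated.
Round 4: C 16, D 13, E 32. E has a majority (≥31).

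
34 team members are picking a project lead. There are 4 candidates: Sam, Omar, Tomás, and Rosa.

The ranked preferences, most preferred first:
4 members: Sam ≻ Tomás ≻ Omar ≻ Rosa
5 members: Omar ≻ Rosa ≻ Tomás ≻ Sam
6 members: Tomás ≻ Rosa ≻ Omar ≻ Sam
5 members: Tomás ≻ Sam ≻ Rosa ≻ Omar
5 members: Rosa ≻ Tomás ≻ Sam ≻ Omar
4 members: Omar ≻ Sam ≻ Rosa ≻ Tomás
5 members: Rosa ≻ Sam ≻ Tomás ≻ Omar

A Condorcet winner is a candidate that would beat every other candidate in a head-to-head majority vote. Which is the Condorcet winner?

Rosa vs Sam: 21–13
Rosa vs Omar: 21–13
Rosa vs Tomás: 19–15
Rosa beats every other candidate.

Rosa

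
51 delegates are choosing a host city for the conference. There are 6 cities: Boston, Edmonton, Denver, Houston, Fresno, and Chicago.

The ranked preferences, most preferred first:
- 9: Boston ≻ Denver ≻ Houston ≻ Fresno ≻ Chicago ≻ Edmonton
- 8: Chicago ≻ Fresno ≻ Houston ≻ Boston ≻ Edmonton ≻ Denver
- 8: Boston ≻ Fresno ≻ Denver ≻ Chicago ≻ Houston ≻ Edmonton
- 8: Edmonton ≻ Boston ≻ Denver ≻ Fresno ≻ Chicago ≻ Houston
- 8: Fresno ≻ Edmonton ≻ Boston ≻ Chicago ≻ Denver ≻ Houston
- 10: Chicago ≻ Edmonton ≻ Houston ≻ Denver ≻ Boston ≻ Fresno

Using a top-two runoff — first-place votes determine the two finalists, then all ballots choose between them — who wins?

Round 1 first-place votes: Boston 17, Edmonton 8, Denver 0, Houston 0, Fresno 8, Chicago 18. Chicago and Boston advance.
Runoff: Chicago is ranked above Boston on 18 ballots, Boston above Chicago on 33.

Boston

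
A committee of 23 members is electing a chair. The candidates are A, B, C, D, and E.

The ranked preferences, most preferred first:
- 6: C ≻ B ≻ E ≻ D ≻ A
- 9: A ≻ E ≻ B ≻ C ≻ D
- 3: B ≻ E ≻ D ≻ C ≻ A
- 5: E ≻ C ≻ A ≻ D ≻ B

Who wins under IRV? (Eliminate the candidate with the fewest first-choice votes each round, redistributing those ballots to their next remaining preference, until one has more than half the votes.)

Round 1: A 9, B 3, C 6, D 0, E 5. D eliminated.
Round 2: A 9, B 3, C 6, E 5. B eliminated.
Round 3: A 9, C 6, E 8. C eliminated.
Round 4: A 9, E 14. E has a majority (≥12).

E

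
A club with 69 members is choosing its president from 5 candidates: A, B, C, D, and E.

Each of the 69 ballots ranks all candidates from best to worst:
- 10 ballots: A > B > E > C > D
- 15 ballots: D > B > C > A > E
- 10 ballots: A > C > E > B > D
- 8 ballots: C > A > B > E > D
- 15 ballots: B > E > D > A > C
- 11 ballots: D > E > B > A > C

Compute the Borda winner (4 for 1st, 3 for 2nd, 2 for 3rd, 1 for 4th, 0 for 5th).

A: 10×4 + 15×1 + 10×4 + 8×3 + 15×1 + 11×1 = 145
B: 10×3 + 15×3 + 10×1 + 8×2 + 15×4 + 11×2 = 183
C: 10×1 + 15×2 + 10×3 + 8×4 + 15×0 + 11×0 = 102
D: 10×0 + 15×4 + 10×0 + 8×0 + 15×2 + 11×4 = 134
E: 10×2 + 15×0 + 10×2 + 8×1 + 15×3 + 11×3 = 126

B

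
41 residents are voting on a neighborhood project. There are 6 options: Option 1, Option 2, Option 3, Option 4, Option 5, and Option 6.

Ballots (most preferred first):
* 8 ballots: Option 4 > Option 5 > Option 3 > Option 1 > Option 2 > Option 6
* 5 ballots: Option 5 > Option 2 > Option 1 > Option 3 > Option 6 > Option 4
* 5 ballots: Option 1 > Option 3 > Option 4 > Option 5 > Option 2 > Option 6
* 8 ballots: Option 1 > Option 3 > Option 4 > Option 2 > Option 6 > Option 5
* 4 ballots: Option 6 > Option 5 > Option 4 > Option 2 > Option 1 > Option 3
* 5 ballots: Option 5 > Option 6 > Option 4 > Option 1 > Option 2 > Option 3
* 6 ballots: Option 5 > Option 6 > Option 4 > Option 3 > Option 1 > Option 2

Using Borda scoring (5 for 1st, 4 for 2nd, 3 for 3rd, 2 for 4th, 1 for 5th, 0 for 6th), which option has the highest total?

Option 1: 8×2 + 5×3 + 5×5 + 8×5 + 4×1 + 5×2 + 6×1 = 116
Option 2: 8×1 + 5×4 + 5×1 + 8×2 + 4×2 + 5×1 + 6×0 = 62
Option 3: 8×3 + 5×2 + 5×4 + 8×4 + 4×0 + 5×0 + 6×2 = 98
Option 4: 8×5 + 5×0 + 5×3 + 8×3 + 4×3 + 5×3 + 6×3 = 124
Option 5: 8×4 + 5×5 + 5×2 + 8×0 + 4×4 + 5×5 + 6×5 = 138
Option 6: 8×0 + 5×1 + 5×0 + 8×1 + 4×5 + 5×4 + 6×4 = 77

Option 5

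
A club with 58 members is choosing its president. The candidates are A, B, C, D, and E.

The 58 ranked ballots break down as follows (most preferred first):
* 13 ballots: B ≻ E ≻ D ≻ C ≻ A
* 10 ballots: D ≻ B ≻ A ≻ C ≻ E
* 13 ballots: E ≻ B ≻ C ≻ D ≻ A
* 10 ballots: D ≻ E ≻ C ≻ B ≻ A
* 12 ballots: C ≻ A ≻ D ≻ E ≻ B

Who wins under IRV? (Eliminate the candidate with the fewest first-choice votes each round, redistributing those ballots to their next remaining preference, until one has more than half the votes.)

D

Round 1: A 0, B 13, C 12, D 20, E 13. A eliminated.
Round 2: B 13, C 12, D 20, E 13. C eliminated.
Round 3: B 13, D 32, E 13. D has a majority (≥30).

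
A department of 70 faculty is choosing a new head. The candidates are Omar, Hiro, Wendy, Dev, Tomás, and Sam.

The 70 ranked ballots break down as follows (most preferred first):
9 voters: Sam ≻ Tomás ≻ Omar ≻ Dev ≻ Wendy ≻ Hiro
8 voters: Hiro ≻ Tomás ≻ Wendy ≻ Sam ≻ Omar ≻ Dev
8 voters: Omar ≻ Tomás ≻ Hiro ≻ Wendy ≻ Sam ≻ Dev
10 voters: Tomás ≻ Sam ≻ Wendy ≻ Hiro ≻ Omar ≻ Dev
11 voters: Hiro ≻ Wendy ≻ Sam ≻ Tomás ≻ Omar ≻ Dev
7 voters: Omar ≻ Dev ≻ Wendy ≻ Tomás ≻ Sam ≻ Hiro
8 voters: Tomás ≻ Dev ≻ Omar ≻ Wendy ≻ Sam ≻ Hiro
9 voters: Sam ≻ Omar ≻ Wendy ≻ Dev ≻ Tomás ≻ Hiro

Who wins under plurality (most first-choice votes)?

First-place votes: Omar 15, Hiro 19, Wendy 0, Dev 0, Tomás 18, Sam 18.

Hiro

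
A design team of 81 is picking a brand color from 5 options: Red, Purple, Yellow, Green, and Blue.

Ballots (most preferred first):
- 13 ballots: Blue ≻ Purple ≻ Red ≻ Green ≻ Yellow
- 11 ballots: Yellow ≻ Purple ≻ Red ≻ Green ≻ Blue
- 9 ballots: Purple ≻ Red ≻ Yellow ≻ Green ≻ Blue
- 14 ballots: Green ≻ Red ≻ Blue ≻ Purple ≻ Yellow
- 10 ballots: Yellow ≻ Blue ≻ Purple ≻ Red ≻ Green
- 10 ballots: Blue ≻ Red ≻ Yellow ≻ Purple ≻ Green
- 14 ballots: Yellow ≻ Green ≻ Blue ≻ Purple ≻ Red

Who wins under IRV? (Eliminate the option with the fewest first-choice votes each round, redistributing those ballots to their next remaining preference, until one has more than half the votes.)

Round 1: Red 0, Purple 9, Yellow 35, Green 14, Blue 23. Red eliminated.
Round 2: Purple 9, Yellow 35, Green 14, Blue 23. Purple eliminated.
Round 3: Yellow 44, Green 14, Blue 23. Yellow has a majority (≥41).

Yellow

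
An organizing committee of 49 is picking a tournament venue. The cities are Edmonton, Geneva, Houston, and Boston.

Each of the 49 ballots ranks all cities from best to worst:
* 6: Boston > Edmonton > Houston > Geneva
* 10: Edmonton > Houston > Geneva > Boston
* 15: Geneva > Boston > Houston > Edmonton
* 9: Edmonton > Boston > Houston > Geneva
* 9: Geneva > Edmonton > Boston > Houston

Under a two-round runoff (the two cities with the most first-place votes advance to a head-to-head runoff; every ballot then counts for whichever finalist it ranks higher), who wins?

Round 1 first-place votes: Edmonton 19, Geneva 24, Houston 0, Boston 6. Geneva and Edmonton advance.
Runoff: Geneva is ranked above Edmonton on 24 ballots, Edmonton above Geneva on 25.

Edmonton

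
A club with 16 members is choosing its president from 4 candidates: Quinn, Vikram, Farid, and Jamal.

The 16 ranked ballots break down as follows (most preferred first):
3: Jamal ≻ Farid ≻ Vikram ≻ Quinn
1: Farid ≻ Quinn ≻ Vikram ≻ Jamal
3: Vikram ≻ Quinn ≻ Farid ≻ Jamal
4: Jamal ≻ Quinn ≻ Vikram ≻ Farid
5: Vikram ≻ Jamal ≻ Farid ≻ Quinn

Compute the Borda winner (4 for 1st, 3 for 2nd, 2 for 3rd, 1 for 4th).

Quinn: 3×1 + 1×3 + 3×3 + 4×3 + 5×1 = 32
Vikram: 3×2 + 1×2 + 3×4 + 4×2 + 5×4 = 48
Farid: 3×3 + 1×4 + 3×2 + 4×1 + 5×2 = 33
Jamal: 3×4 + 1×1 + 3×1 + 4×4 + 5×3 = 47

Vikram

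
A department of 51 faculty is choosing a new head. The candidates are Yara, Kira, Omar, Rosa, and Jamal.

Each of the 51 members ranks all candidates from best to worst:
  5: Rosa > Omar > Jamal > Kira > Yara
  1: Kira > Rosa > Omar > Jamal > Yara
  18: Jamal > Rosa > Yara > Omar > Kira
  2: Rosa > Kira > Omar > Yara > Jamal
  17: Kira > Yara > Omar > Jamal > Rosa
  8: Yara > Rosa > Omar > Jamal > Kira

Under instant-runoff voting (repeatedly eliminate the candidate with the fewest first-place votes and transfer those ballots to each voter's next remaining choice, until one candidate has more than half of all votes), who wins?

Round 1: Yara 8, Kira 18, Omar 0, Rosa 7, Jamal 18. Omar eliminated.
Round 2: Yara 8, Kira 18, Rosa 7, Jamal 18. Rosa eliminated.
Round 3: Yara 8, Kira 20, Jamal 23. Yara eliminated.
Round 4: Kira 20, Jamal 31. Jamal has a majority (≥26).

Jamal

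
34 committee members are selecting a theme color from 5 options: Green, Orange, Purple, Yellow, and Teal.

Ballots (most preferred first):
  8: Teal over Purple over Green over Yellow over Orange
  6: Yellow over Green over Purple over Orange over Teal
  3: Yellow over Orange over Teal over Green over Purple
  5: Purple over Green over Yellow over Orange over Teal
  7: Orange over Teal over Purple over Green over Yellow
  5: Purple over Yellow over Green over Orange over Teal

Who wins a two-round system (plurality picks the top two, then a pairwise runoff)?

Round 1 first-place votes: Green 0, Orange 7, Purple 10, Yellow 9, Teal 8. Purple and Yellow advance.
Runoff: Purple is ranked above Yellow on 25 ballots, Yellow above Purple on 9.

Purple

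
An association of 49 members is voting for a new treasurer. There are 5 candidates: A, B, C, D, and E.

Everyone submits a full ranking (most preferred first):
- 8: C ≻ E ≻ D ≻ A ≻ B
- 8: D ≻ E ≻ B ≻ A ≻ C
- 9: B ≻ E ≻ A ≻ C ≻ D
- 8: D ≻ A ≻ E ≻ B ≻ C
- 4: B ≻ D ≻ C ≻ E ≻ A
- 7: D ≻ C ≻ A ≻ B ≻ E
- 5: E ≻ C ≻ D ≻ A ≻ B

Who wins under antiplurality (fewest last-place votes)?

Last-place votes: A 4, B 13, C 16, D 9, E 7.

A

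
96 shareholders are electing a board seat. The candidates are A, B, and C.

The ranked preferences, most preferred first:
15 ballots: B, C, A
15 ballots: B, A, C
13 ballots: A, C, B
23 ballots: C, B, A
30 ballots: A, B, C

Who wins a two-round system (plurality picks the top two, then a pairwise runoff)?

B

Round 1 first-place votes: A 43, B 30, C 23. A and B advance.
Runoff: A is ranked above B on 43 ballots, B above A on 53.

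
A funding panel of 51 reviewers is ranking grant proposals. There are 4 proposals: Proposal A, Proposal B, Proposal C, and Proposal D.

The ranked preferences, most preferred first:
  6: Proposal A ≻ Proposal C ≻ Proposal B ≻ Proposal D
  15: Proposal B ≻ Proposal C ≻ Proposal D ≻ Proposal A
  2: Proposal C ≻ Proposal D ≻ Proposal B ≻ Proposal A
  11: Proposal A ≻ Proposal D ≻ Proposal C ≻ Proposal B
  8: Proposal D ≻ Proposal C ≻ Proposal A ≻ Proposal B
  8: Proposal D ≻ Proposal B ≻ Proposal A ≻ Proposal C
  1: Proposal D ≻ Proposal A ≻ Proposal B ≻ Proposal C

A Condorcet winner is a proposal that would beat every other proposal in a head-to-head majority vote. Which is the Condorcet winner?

Proposal D vs Proposal A: 34–17
Proposal D vs Proposal B: 30–21
Proposal D vs Proposal C: 28–23
Proposal D beats every other proposal.

Proposal D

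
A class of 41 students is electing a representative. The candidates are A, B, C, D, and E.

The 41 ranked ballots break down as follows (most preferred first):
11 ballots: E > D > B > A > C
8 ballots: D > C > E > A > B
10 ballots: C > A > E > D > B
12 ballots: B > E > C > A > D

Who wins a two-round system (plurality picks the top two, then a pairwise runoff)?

E

Round 1 first-place votes: A 0, B 12, C 10, D 8, E 11. B and E advance.
Runoff: B is ranked above E on 12 ballots, E above B on 29.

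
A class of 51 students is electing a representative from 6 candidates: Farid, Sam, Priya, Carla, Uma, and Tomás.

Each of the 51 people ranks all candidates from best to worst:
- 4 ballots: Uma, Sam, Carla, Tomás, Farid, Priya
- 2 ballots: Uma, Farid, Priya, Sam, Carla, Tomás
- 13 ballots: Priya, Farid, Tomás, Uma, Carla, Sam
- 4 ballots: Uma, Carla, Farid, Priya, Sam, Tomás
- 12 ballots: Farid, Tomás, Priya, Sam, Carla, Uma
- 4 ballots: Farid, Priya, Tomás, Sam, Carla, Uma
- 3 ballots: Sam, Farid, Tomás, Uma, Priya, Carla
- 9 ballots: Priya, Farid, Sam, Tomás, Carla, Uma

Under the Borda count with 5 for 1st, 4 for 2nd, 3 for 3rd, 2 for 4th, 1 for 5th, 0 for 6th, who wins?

Farid

Farid: 4×1 + 2×4 + 13×4 + 4×3 + 12×5 + 4×5 + 3×4 + 9×4 = 204
Sam: 4×4 + 2×2 + 13×0 + 4×1 + 12×2 + 4×2 + 3×5 + 9×3 = 98
Priya: 4×0 + 2×3 + 13×5 + 4×2 + 12×3 + 4×4 + 3×1 + 9×5 = 179
Carla: 4×3 + 2×1 + 13×1 + 4×4 + 12×1 + 4×1 + 3×0 + 9×1 = 68
Uma: 4×5 + 2×5 + 13×2 + 4×5 + 12×0 + 4×0 + 3×2 + 9×0 = 82
Tomás: 4×2 + 2×0 + 13×3 + 4×0 + 12×4 + 4×3 + 3×3 + 9×2 = 134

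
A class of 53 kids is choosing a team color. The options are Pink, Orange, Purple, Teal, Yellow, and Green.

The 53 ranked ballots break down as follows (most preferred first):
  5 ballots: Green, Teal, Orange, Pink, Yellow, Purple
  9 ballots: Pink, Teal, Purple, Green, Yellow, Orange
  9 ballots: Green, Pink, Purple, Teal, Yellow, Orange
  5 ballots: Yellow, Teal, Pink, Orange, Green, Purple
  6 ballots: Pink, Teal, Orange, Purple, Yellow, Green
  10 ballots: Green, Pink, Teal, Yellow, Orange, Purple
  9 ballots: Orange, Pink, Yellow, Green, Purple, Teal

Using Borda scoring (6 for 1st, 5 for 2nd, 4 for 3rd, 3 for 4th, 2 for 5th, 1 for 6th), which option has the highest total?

Pink

Pink: 5×3 + 9×6 + 9×5 + 5×4 + 6×6 + 10×5 + 9×5 = 265
Orange: 5×4 + 9×1 + 9×1 + 5×3 + 6×4 + 10×2 + 9×6 = 151
Purple: 5×1 + 9×4 + 9×4 + 5×1 + 6×3 + 10×1 + 9×2 = 128
Teal: 5×5 + 9×5 + 9×3 + 5×5 + 6×5 + 10×4 + 9×1 = 201
Yellow: 5×2 + 9×2 + 9×2 + 5×6 + 6×2 + 10×3 + 9×4 = 154
Green: 5×6 + 9×3 + 9×6 + 5×2 + 6×1 + 10×6 + 9×3 = 214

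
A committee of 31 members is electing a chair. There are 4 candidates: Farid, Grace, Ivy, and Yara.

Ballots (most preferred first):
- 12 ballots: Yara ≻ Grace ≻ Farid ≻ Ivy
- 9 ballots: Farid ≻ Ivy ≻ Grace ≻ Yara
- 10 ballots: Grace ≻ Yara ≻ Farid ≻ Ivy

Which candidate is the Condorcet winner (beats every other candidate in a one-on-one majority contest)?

Grace vs Farid: 22–9
Grace vs Ivy: 22–9
Grace vs Yara: 19–12
Grace beats every other candidate.

Grace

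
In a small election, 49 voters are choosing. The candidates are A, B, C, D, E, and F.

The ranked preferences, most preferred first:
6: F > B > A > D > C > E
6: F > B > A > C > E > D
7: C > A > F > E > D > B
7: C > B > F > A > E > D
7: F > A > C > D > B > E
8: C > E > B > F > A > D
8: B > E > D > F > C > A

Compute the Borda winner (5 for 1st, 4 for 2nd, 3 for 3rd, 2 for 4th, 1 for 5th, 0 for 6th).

A: 6×3 + 6×3 + 7×4 + 7×2 + 7×4 + 8×1 + 8×0 = 114
B: 6×4 + 6×4 + 7×0 + 7×4 + 7×1 + 8×3 + 8×5 = 147
C: 6×1 + 6×2 + 7×5 + 7×5 + 7×3 + 8×5 + 8×1 = 157
D: 6×2 + 6×0 + 7×1 + 7×0 + 7×2 + 8×0 + 8×3 = 57
E: 6×0 + 6×1 + 7×2 + 7×1 + 7×0 + 8×4 + 8×4 = 91
F: 6×5 + 6×5 + 7×3 + 7×3 + 7×5 + 8×2 + 8×2 = 169

F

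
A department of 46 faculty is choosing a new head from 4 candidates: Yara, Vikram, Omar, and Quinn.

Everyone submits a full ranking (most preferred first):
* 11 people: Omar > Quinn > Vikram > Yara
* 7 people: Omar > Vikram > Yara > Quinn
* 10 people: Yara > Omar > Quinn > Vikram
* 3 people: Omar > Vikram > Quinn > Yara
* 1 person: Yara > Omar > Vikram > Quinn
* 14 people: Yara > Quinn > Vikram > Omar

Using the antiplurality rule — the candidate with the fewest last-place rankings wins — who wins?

Quinn

Last-place votes: Yara 14, Vikram 10, Omar 14, Quinn 8.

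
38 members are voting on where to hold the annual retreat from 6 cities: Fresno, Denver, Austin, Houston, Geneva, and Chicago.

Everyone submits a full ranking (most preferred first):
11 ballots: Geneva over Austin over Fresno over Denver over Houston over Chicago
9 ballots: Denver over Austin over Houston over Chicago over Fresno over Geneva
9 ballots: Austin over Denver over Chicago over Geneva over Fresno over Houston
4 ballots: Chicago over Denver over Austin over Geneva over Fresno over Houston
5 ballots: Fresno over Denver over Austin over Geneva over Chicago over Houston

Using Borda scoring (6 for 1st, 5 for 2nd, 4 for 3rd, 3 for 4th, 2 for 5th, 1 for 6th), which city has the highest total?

Fresno: 11×4 + 9×2 + 9×2 + 4×2 + 5×6 = 118
Denver: 11×3 + 9×6 + 9×5 + 4×5 + 5×5 = 177
Austin: 11×5 + 9×5 + 9×6 + 4×4 + 5×4 = 190
Houston: 11×2 + 9×4 + 9×1 + 4×1 + 5×1 = 76
Geneva: 11×6 + 9×1 + 9×3 + 4×3 + 5×3 = 129
Chicago: 11×1 + 9×3 + 9×4 + 4×6 + 5×2 = 108

Austin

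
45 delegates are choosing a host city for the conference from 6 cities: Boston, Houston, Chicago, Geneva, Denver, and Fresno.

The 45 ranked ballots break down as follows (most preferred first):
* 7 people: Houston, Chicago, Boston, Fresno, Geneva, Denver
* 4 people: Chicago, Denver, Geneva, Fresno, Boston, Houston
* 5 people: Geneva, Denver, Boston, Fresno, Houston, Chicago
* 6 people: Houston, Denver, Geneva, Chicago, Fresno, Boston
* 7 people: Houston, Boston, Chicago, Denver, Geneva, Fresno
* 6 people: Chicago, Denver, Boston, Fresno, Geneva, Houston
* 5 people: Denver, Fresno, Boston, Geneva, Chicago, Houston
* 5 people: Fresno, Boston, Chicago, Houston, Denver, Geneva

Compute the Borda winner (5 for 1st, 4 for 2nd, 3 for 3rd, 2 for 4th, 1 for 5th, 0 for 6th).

Chicago

Boston: 7×3 + 4×1 + 5×3 + 6×0 + 7×4 + 6×3 + 5×3 + 5×4 = 121
Houston: 7×5 + 4×0 + 5×1 + 6×5 + 7×5 + 6×0 + 5×0 + 5×2 = 115
Chicago: 7×4 + 4×5 + 5×0 + 6×2 + 7×3 + 6×5 + 5×1 + 5×3 = 131
Geneva: 7×1 + 4×3 + 5×5 + 6×3 + 7×1 + 6×1 + 5×2 + 5×0 = 85
Denver: 7×0 + 4×4 + 5×4 + 6×4 + 7×2 + 6×4 + 5×5 + 5×1 = 128
Fresno: 7×2 + 4×2 + 5×2 + 6×1 + 7×0 + 6×2 + 5×4 + 5×5 = 95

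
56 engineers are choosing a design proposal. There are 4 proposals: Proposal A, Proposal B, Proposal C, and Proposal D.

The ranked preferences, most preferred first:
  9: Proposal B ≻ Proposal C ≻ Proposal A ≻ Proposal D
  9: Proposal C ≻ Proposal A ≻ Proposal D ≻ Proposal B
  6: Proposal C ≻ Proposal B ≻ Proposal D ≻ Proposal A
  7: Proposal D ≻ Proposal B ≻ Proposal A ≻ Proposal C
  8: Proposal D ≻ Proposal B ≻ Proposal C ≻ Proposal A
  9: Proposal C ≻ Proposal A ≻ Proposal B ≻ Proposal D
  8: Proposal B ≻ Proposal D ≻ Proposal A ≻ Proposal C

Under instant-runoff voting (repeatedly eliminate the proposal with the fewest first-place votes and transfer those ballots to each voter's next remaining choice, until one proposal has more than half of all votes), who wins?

Round 1: Proposal A 0, Proposal B 17, Proposal C 24, Proposal D 15. Proposal A eliminated.
Round 2: Proposal B 17, Proposal C 24, Proposal D 15. Proposal D eliminated.
Round 3: Proposal B 32, Proposal C 24. Proposal B has a majority (≥29).

Proposal B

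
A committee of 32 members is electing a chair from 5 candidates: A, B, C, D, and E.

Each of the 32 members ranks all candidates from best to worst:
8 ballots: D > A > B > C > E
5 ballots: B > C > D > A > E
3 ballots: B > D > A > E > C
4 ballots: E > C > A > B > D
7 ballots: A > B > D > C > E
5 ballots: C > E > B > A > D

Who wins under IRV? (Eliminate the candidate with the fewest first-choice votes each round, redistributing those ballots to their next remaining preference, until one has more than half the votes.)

Round 1: A 7, B 8, C 5, D 8, E 4. E eliminated.
Round 2: A 7, B 8, C 9, D 8. A eliminated.
Round 3: B 15, C 9, D 8. D eliminated.
Round 4: B 23, C 9. B has a majority (≥17).

B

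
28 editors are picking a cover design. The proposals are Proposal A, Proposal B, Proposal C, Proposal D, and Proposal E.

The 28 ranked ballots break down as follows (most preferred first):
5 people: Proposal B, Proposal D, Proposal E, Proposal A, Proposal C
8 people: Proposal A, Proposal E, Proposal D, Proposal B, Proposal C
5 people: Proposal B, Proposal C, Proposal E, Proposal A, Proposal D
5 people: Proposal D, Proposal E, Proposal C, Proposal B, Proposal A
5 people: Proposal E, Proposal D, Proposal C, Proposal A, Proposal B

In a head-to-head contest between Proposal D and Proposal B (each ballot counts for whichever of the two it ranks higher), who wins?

Proposal D is ranked above Proposal B on 18 ballots; Proposal B above Proposal D on 10.

Proposal D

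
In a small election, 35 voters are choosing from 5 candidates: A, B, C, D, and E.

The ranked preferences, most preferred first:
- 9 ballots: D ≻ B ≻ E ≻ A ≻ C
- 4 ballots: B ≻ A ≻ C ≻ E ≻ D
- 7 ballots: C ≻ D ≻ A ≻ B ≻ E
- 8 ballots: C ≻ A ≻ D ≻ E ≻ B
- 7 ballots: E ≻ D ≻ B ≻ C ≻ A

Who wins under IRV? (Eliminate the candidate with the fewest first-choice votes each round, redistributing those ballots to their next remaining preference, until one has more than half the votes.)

Round 1: A 0, B 4, C 15, D 9, E 7. A eliminated.
Round 2: B 4, C 15, D 9, E 7. B eliminated.
Round 3: C 19, D 9, E 7. C has a majority (≥18).

C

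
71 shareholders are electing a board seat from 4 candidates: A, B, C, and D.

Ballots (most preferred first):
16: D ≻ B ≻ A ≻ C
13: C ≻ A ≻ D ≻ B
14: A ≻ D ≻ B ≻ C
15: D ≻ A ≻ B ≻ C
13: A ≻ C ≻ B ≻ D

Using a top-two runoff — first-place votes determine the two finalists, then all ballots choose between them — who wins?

Round 1 first-place votes: A 27, B 0, C 13, D 31. D and A advance.
Runoff: D is ranked above A on 31 ballots, A above D on 40.

A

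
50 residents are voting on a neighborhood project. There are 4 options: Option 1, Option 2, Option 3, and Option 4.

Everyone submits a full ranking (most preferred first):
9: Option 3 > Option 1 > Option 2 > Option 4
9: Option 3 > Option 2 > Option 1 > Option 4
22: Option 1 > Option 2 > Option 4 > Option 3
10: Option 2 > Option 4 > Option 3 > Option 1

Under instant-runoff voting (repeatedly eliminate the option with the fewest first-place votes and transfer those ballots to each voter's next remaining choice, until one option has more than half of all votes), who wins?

Option 3

Round 1: Option 1 22, Option 2 10, Option 3 18, Option 4 0. Option 4 eliminated.
Round 2: Option 1 22, Option 2 10, Option 3 18. Option 2 eliminated.
Round 3: Option 1 22, Option 3 28. Option 3 has a majority (≥26).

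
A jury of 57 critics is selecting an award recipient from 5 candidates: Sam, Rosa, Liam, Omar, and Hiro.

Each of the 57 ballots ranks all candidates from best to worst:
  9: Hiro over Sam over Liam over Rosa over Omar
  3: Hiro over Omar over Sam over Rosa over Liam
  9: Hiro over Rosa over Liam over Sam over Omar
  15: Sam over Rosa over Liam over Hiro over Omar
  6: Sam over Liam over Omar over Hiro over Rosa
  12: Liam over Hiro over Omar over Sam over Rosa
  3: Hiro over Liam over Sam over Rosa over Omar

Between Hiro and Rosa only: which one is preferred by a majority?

Hiro is ranked above Rosa on 42 ballots; Rosa above Hiro on 15.

Hiro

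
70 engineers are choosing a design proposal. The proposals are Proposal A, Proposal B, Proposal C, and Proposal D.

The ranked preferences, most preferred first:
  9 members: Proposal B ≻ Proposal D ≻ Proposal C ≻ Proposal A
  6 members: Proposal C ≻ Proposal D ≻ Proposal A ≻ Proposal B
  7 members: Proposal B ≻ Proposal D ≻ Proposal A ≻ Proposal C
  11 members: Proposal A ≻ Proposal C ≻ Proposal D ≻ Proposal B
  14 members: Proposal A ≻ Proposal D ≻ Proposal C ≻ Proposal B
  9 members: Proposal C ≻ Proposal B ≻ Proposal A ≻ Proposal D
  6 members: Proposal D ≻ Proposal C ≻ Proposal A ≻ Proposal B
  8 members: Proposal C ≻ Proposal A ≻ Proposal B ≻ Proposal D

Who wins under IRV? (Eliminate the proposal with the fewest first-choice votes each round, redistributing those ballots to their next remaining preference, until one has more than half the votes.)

Round 1: Proposal A 25, Proposal B 16, Proposal C 23, Proposal D 6. Proposal D eliminated.
Round 2: Proposal A 25, Proposal B 16, Proposal C 29. Proposal B eliminated.
Round 3: Proposal A 32, Proposal C 38. Proposal C has a majority (≥36).

Proposal C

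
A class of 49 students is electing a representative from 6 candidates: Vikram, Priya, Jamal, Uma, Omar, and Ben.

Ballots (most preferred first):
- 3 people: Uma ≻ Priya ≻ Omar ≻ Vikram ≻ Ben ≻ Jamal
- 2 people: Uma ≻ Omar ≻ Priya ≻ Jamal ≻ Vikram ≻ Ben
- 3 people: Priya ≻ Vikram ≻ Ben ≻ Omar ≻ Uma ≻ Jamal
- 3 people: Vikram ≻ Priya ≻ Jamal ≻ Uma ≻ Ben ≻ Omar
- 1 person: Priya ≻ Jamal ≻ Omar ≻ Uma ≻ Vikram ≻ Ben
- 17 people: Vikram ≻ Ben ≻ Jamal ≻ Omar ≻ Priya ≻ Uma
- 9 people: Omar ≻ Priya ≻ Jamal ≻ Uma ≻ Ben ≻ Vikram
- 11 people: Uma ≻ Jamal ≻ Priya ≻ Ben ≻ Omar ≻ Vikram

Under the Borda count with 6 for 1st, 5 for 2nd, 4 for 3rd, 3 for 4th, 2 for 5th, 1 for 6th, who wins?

Vikram: 3×3 + 2×2 + 3×5 + 3×6 + 1×2 + 17×6 + 9×1 + 11×1 = 170
Priya: 3×5 + 2×4 + 3×6 + 3×5 + 1×6 + 17×2 + 9×5 + 11×4 = 185
Jamal: 3×1 + 2×3 + 3×1 + 3×4 + 1×5 + 17×4 + 9×4 + 11×5 = 188
Uma: 3×6 + 2×6 + 3×2 + 3×3 + 1×3 + 17×1 + 9×3 + 11×6 = 158
Omar: 3×4 + 2×5 + 3×3 + 3×1 + 1×4 + 17×3 + 9×6 + 11×2 = 165
Ben: 3×2 + 2×1 + 3×4 + 3×2 + 1×1 + 17×5 + 9×2 + 11×3 = 163

Jamal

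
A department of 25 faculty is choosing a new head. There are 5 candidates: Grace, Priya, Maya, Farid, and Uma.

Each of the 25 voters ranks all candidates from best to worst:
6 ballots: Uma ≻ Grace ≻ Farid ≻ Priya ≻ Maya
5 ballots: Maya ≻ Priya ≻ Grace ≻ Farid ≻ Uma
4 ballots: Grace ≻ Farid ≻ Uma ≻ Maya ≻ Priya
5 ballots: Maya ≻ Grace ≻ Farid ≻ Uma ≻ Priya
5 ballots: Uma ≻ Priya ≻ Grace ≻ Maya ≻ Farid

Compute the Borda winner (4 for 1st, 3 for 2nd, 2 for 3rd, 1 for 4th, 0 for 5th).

Grace: 6×3 + 5×2 + 4×4 + 5×3 + 5×2 = 69
Priya: 6×1 + 5×3 + 4×0 + 5×0 + 5×3 = 36
Maya: 6×0 + 5×4 + 4×1 + 5×4 + 5×1 = 49
Farid: 6×2 + 5×1 + 4×3 + 5×2 + 5×0 = 39
Uma: 6×4 + 5×0 + 4×2 + 5×1 + 5×4 = 57

Grace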